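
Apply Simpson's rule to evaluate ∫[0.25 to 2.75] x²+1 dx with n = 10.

f(x) = x²+1
a = 0.25, b = 2.75, n = 10
h = (b - a)/n = 0.250000

Simpson's rule: (h/3)[f(x₀) + 4f(x₁) + 2f(x₂) + ... + f(xₙ)]

x_0 = 0.2500, f(x_0) = 1.062500, coefficient = 1
x_1 = 0.5000, f(x_1) = 1.250000, coefficient = 4
x_2 = 0.7500, f(x_2) = 1.562500, coefficient = 2
x_3 = 1.0000, f(x_3) = 2.000000, coefficient = 4
x_4 = 1.2500, f(x_4) = 2.562500, coefficient = 2
x_5 = 1.5000, f(x_5) = 3.250000, coefficient = 4
x_6 = 1.7500, f(x_6) = 4.062500, coefficient = 2
x_7 = 2.0000, f(x_7) = 5.000000, coefficient = 4
x_8 = 2.2500, f(x_8) = 6.062500, coefficient = 2
x_9 = 2.5000, f(x_9) = 7.250000, coefficient = 4
x_10 = 2.7500, f(x_10) = 8.562500, coefficient = 1

I ≈ (0.250000/3) × 113.125000 = 9.427083
Exact value: 9.427083
Error: 0.000000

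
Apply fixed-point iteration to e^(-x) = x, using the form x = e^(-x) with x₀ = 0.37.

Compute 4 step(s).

Equation: e^(-x) = x
Fixed-point form: x = e^(-x)
x₀ = 0.37

x_1 = g(0.370000) = 0.690734
x_2 = g(0.690734) = 0.501208
x_3 = g(0.501208) = 0.605798
x_4 = g(0.605798) = 0.545639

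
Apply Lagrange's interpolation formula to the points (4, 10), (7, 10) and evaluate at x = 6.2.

Lagrange interpolation formula:
P(x) = Σ yᵢ × Lᵢ(x)
where Lᵢ(x) = Π_{j≠i} (x - xⱼ)/(xᵢ - xⱼ)

L_0(6.2) = (6.2 - 7)/(4 - 7) = 0.266667
L_1(6.2) = (6.2 - 4)/(7 - 4) = 0.733333

P(6.2) = 10×L_0(6.2) + 10×L_1(6.2)
P(6.2) = 10.000000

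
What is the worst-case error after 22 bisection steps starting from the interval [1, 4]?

Bisection error bound: |error| ≤ (b-a)/2^n
|error| ≤ (4 - 1)/2^22 = 3/2^22
|error| ≤ 0.0000007153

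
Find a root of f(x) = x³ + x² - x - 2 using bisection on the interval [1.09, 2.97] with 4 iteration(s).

f(x) = x³ + x² - x - 2
Initial interval: [1.09, 2.97]

Iteration 1:
  c_1 = (1.090000 + 2.970000)/2 = 2.030000
  f(c_1) = f(2.030000) = 8.456327
  f(a) × f(c) < 0, new interval: [1.090000, 2.030000]
Iteration 2:
  c_2 = (1.090000 + 2.030000)/2 = 1.560000
  f(c_2) = f(1.560000) = 2.670016
  f(a) × f(c) < 0, new interval: [1.090000, 1.560000]
Iteration 3:
  c_3 = (1.090000 + 1.560000)/2 = 1.325000
  f(c_3) = f(1.325000) = 0.756828
  f(a) × f(c) < 0, new interval: [1.090000, 1.325000]
Iteration 4:
  c_4 = (1.090000 + 1.325000)/2 = 1.207500
  f(c_4) = f(1.207500) = 0.011159
  f(a) × f(c) < 0, new interval: [1.090000, 1.207500]

After 4 iteration(s), the approximation is c_4 = 1.207500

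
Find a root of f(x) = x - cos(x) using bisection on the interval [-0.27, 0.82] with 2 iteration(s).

f(x) = x - cos(x)
Initial interval: [-0.27, 0.82]

Iteration 1:
  c_1 = (-0.270000 + 0.820000)/2 = 0.275000
  f(c_1) = f(0.275000) = -0.687425
  f(a) × f(c) ≥ 0, new interval: [0.275000, 0.820000]
Iteration 2:
  c_2 = (0.275000 + 0.820000)/2 = 0.547500
  f(c_2) = f(0.547500) = -0.306329
  f(a) × f(c) ≥ 0, new interval: [0.547500, 0.820000]

After 2 iteration(s), the approximation is c_2 = 0.547500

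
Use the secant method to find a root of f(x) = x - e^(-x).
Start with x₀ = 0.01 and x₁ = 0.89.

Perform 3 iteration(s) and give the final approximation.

f(x) = x - e^(-x)
x₀ = 0.01, x₁ = 0.89

Secant formula: x_{n+1} = x_n - f(x_n)(x_n - x_{n-1})/(f(x_n) - f(x_{n-1}))

Iteration 1:
  f(0.010000) = -0.980050
  f(0.890000) = 0.479344
  x_2 = 0.890000 - 0.479344×(0.890000 - 0.010000)/(0.479344 - (-0.980050))
       = 0.600960
Iteration 2:
  f(0.890000) = 0.479344
  f(0.600960) = 0.052675
  x_3 = 0.600960 - 0.052675×(0.600960 - 0.890000)/(0.052675 - 0.479344)
       = 0.565276
Iteration 3:
  f(0.600960) = 0.052675
  f(0.565276) = -0.002927
  x_4 = 0.565276 - (-0.002927)×(0.565276 - 0.600960)/(-0.002927 - 0.052675)
       = 0.567155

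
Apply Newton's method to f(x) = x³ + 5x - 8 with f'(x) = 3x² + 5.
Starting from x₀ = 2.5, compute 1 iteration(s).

f(x) = x³ + 5x - 8
f'(x) = 3x² + 5
x₀ = 2.5

Newton-Raphson formula: x_{n+1} = x_n - f(x_n)/f'(x_n)

Iteration 1:
  f(2.500000) = 20.125000
  f'(2.500000) = 23.750000
  x_1 = 2.500000 - 20.125000/23.750000 = 1.652632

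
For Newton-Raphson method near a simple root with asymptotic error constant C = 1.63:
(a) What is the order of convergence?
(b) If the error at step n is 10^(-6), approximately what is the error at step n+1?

(a) Newton-Raphson has quadratic (order 2) convergence near simple roots.
    This means |e_{n+1}| ≈ C|e_n|².

(b) With |e_n| = 10^(-6) and C = 1.63:
    |e_{n+1}| ≈ 1.63 × (10^(-6))² = 1.63 × 10^(-12)

(a) 2 (quadratic); (b) |e_{n+1}| ≈ 1.630e-12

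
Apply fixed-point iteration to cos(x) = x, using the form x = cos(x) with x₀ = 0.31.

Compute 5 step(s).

Equation: cos(x) = x
Fixed-point form: x = cos(x)
x₀ = 0.31

x_1 = g(0.310000) = 0.952334
x_2 = g(0.952334) = 0.579783
x_3 = g(0.579783) = 0.836581
x_4 = g(0.836581) = 0.670005
x_5 = g(0.670005) = 0.783819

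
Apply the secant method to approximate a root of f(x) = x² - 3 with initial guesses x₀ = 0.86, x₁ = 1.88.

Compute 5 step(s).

f(x) = x² - 3
x₀ = 0.86, x₁ = 1.88

Secant formula: x_{n+1} = x_n - f(x_n)(x_n - x_{n-1})/(f(x_n) - f(x_{n-1}))

Iteration 1:
  f(0.860000) = -2.260400
  f(1.880000) = 0.534400
  x_2 = 1.880000 - 0.534400×(1.880000 - 0.860000)/(0.534400 - (-2.260400))
       = 1.684964
Iteration 2:
  f(1.880000) = 0.534400
  f(1.684964) = -0.160898
  x_3 = 1.684964 - (-0.160898)×(1.684964 - 1.880000)/(-0.160898 - 0.534400)
       = 1.730097
Iteration 3:
  f(1.684964) = -0.160898
  f(1.730097) = -0.006766
  x_4 = 1.730097 - (-0.006766)×(1.730097 - 1.684964)/(-0.006766 - (-0.160898))
       = 1.732078
Iteration 4:
  f(1.730097) = -0.006766
  f(1.732078) = 0.000093
  x_5 = 1.732078 - 0.000093×(1.732078 - 1.730097)/(0.000093 - (-0.006766))
       = 1.732051
Iteration 5:
  f(1.732078) = 0.000093
  f(1.732051) = 0.000000
  x_6 = 1.732051 - 0.000000×(1.732051 - 1.732078)/(0.000000 - 0.000093)
       = 1.732051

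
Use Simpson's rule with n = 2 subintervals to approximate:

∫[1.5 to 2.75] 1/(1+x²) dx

f(x) = 1/(1+x²)
a = 1.5, b = 2.75, n = 2
h = (b - a)/n = 0.625000

Simpson's rule: (h/3)[f(x₀) + 4f(x₁) + 2f(x₂) + ... + f(xₙ)]

x_0 = 1.5000, f(x_0) = 0.307692, coefficient = 1
x_1 = 2.1250, f(x_1) = 0.181303, coefficient = 4
x_2 = 2.7500, f(x_2) = 0.116788, coefficient = 1

I ≈ (0.625000/3) × 1.149693 = 0.239519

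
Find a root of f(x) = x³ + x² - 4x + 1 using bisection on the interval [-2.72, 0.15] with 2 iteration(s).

f(x) = x³ + x² - 4x + 1
Initial interval: [-2.72, 0.15]

Iteration 1:
  c_1 = (-2.720000 + 0.150000)/2 = -1.285000
  f(c_1) = f(-1.285000) = 5.669401
  f(a) × f(c) < 0, new interval: [-2.720000, -1.285000]
Iteration 2:
  c_2 = (-2.720000 + (-1.285000))/2 = -2.002500
  f(c_2) = f(-2.002500) = 4.989969
  f(a) × f(c) < 0, new interval: [-2.720000, -2.002500]

After 2 iteration(s), the approximation is c_2 = -2.002500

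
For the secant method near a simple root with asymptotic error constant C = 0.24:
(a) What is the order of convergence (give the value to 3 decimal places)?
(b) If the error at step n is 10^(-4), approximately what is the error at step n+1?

(a) Secant method has superlinear convergence with order φ = (1+√5)/2 ≈ 1.618.
    This means |e_{n+1}| ≈ C|e_n|^1.618.

(b) With |e_n| = 10^(-4) and C = 0.24:
    |e_{n+1}| ≈ 0.24 × (10^(-4))^1.618 = 0.24 × 10^(-6.47)

(a) ≈ 1.618 (golden ratio); (b) |e_{n+1}| ≈ 8.092e-08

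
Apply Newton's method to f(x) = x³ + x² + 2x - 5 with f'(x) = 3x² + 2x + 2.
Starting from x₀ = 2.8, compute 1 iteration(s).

f(x) = x³ + x² + 2x - 5
f'(x) = 3x² + 2x + 2
x₀ = 2.8

Newton-Raphson formula: x_{n+1} = x_n - f(x_n)/f'(x_n)

Iteration 1:
  f(2.800000) = 30.392000
  f'(2.800000) = 31.120000
  x_1 = 2.800000 - 30.392000/31.120000 = 1.823393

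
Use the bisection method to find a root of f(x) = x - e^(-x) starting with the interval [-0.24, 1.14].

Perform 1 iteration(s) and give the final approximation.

f(x) = x - e^(-x)
Initial interval: [-0.24, 1.14]

Iteration 1:
  c_1 = (-0.240000 + 1.140000)/2 = 0.450000
  f(c_1) = f(0.450000) = -0.187628
  f(a) × f(c) ≥ 0, new interval: [0.450000, 1.140000]

After 1 iteration(s), the approximation is c_1 = 0.450000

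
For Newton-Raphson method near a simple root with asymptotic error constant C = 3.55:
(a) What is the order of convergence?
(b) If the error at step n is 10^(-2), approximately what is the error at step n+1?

(a) Newton-Raphson has quadratic (order 2) convergence near simple roots.
    This means |e_{n+1}| ≈ C|e_n|².

(b) With |e_n| = 10^(-2) and C = 3.55:
    |e_{n+1}| ≈ 3.55 × (10^(-2))² = 3.55 × 10^(-4)

(a) 2 (quadratic); (b) |e_{n+1}| ≈ 3.550e-04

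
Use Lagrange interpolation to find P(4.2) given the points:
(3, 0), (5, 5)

Lagrange interpolation formula:
P(x) = Σ yᵢ × Lᵢ(x)
where Lᵢ(x) = Π_{j≠i} (x - xⱼ)/(xᵢ - xⱼ)

L_0(4.2) = (4.2 - 5)/(3 - 5) = 0.400000
L_1(4.2) = (4.2 - 3)/(5 - 3) = 0.600000

P(4.2) = 0×L_0(4.2) + 5×L_1(4.2)
P(4.2) = 3.000000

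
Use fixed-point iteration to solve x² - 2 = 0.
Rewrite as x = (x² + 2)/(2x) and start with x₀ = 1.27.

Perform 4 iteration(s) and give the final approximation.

Equation: x² - 2 = 0
Fixed-point form: x = (x² + 2)/(2x)
x₀ = 1.27

x_1 = g(1.270000) = 1.422402
x_2 = g(1.422402) = 1.414237
x_3 = g(1.414237) = 1.414214
x_4 = g(1.414214) = 1.414214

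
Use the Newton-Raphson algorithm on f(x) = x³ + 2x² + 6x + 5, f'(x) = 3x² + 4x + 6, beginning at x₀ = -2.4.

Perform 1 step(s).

f(x) = x³ + 2x² + 6x + 5
f'(x) = 3x² + 4x + 6
x₀ = -2.4

Newton-Raphson formula: x_{n+1} = x_n - f(x_n)/f'(x_n)

Iteration 1:
  f(-2.400000) = -11.704000
  f'(-2.400000) = 13.680000
  x_1 = -2.400000 - (-11.704000)/13.680000 = -1.544444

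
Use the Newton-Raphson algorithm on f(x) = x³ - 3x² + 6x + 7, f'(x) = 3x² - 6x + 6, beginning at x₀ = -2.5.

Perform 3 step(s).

f(x) = x³ - 3x² + 6x + 7
f'(x) = 3x² - 6x + 6
x₀ = -2.5

Newton-Raphson formula: x_{n+1} = x_n - f(x_n)/f'(x_n)

Iteration 1:
  f(-2.500000) = -42.375000
  f'(-2.500000) = 39.750000
  x_1 = -2.500000 - (-42.375000)/39.750000 = -1.433962
Iteration 2:
  f(-1.433962) = -10.721099
  f'(-1.433962) = 20.772517
  x_2 = -1.433962 - (-10.721099)/20.772517 = -0.917843
Iteration 3:
  f(-0.917843) = -1.807587
  f'(-0.917843) = 14.034364
  x_3 = -0.917843 - (-1.807587)/14.034364 = -0.789046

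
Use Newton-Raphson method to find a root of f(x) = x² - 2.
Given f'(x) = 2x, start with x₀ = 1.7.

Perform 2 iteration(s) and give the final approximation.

f(x) = x² - 2
f'(x) = 2x
x₀ = 1.7

Newton-Raphson formula: x_{n+1} = x_n - f(x_n)/f'(x_n)

Iteration 1:
  f(1.700000) = 0.890000
  f'(1.700000) = 3.400000
  x_1 = 1.700000 - 0.890000/3.400000 = 1.438235
Iteration 2:
  f(1.438235) = 0.068521
  f'(1.438235) = 2.876471
  x_2 = 1.438235 - 0.068521/2.876471 = 1.414414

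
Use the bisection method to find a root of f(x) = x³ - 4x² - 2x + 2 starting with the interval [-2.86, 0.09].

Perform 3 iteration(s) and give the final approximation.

f(x) = x³ - 4x² - 2x + 2
Initial interval: [-2.86, 0.09]

Iteration 1:
  c_1 = (-2.860000 + 0.090000)/2 = -1.385000
  f(c_1) = f(-1.385000) = -5.559642
  f(a) × f(c) ≥ 0, new interval: [-1.385000, 0.090000]
Iteration 2:
  c_2 = (-1.385000 + 0.090000)/2 = -0.647500
  f(c_2) = f(-0.647500) = 1.346507
  f(a) × f(c) < 0, new interval: [-1.385000, -0.647500]
Iteration 3:
  c_3 = (-1.385000 + (-0.647500))/2 = -1.016250
  f(c_3) = f(-1.016250) = -1.148103
  f(a) × f(c) ≥ 0, new interval: [-1.016250, -0.647500]

After 3 iteration(s), the approximation is c_3 = -1.016250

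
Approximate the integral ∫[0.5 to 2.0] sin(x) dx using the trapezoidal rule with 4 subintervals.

f(x) = sin(x)
a = 0.5, b = 2.0, n = 4
h = (b - a)/n = 0.375000

Trapezoidal rule: (h/2)[f(x₀) + 2f(x₁) + 2f(x₂) + ... + f(xₙ)]

x_0 = 0.5000, f(x_0) = 0.479426, coefficient = 1
x_1 = 0.8750, f(x_1) = 0.767544, coefficient = 2
x_2 = 1.2500, f(x_2) = 0.948985, coefficient = 2
x_3 = 1.6250, f(x_3) = 0.998531, coefficient = 2
x_4 = 2.0000, f(x_4) = 0.909297, coefficient = 1

I ≈ (0.375000/2) × 6.818842 = 1.278533
Exact value: 1.293729
Error: 0.015197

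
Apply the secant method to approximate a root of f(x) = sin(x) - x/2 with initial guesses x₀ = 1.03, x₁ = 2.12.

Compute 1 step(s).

f(x) = sin(x) - x/2
x₀ = 1.03, x₁ = 2.12

Secant formula: x_{n+1} = x_n - f(x_n)(x_n - x_{n-1})/(f(x_n) - f(x_{n-1}))

Iteration 1:
  f(1.030000) = 0.342299
  f(2.120000) = -0.207060
  x_2 = 2.120000 - (-0.207060)×(2.120000 - 1.030000)/(-0.207060 - 0.342299)
       = 1.709167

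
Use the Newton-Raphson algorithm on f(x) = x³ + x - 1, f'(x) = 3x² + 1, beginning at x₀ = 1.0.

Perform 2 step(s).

f(x) = x³ + x - 1
f'(x) = 3x² + 1
x₀ = 1.0

Newton-Raphson formula: x_{n+1} = x_n - f(x_n)/f'(x_n)

Iteration 1:
  f(1.000000) = 1.000000
  f'(1.000000) = 4.000000
  x_1 = 1.000000 - 1.000000/4.000000 = 0.750000
Iteration 2:
  f(0.750000) = 0.171875
  f'(0.750000) = 2.687500
  x_2 = 0.750000 - 0.171875/2.687500 = 0.686047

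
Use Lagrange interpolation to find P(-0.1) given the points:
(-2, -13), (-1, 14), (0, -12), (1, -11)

Lagrange interpolation formula:
P(x) = Σ yᵢ × Lᵢ(x)
where Lᵢ(x) = Π_{j≠i} (x - xⱼ)/(xᵢ - xⱼ)

L_0(-0.1) = (-0.1 - (-1))/(-2 - (-1)) × (-0.1 - 0)/(-2 - 0) × (-0.1 - 1)/(-2 - 1) = -0.016500
L_1(-0.1) = (-0.1 - (-2))/(-1 - (-2)) × (-0.1 - 0)/(-1 - 0) × (-0.1 - 1)/(-1 - 1) = 0.104500
L_2(-0.1) = (-0.1 - (-2))/(0 - (-2)) × (-0.1 - (-1))/(0 - (-1)) × (-0.1 - 1)/(0 - 1) = 0.940500
L_3(-0.1) = (-0.1 - (-2))/(1 - (-2)) × (-0.1 - (-1))/(1 - (-1)) × (-0.1 - 0)/(1 - 0) = -0.028500

P(-0.1) = (-13)×L_0(-0.1) + 14×L_1(-0.1) + (-12)×L_2(-0.1) + (-11)×L_3(-0.1)
P(-0.1) = -9.295000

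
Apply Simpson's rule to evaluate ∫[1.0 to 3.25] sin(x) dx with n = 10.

f(x) = sin(x)
a = 1.0, b = 3.25, n = 10
h = (b - a)/n = 0.225000

Simpson's rule: (h/3)[f(x₀) + 4f(x₁) + 2f(x₂) + ... + f(xₙ)]

x_0 = 1.0000, f(x_0) = 0.841471, coefficient = 1
x_1 = 1.2250, f(x_1) = 0.940806, coefficient = 4
x_2 = 1.4500, f(x_2) = 0.992713, coefficient = 2
x_3 = 1.6750, f(x_3) = 0.994576, coefficient = 4
x_4 = 1.9000, f(x_4) = 0.946300, coefficient = 2
x_5 = 2.1250, f(x_5) = 0.850320, coefficient = 4
x_6 = 2.3500, f(x_6) = 0.711473, coefficient = 2
x_7 = 2.5750, f(x_7) = 0.536760, coefficient = 4
x_8 = 2.8000, f(x_8) = 0.334988, coefficient = 2
x_9 = 3.0250, f(x_9) = 0.116329, coefficient = 4
x_10 = 3.2500, f(x_10) = -0.108195, coefficient = 1

I ≈ (0.225000/3) × 20.459386 = 1.534454
Exact value: 1.534432
Error: 0.000022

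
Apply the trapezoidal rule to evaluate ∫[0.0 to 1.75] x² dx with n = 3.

f(x) = x²
a = 0.0, b = 1.75, n = 3
h = (b - a)/n = 0.583333

Trapezoidal rule: (h/2)[f(x₀) + 2f(x₁) + 2f(x₂) + ... + f(xₙ)]

x_0 = 0.0000, f(x_0) = 0.000000, coefficient = 1
x_1 = 0.5833, f(x_1) = 0.340278, coefficient = 2
x_2 = 1.1667, f(x_2) = 1.361111, coefficient = 2
x_3 = 1.7500, f(x_3) = 3.062500, coefficient = 1

I ≈ (0.583333/2) × 6.465278 = 1.885706
Exact value: 1.786458
Error: 0.099248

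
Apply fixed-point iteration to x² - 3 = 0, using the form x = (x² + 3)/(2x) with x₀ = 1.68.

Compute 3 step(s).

Equation: x² - 3 = 0
Fixed-point form: x = (x² + 3)/(2x)
x₀ = 1.68

x_1 = g(1.680000) = 1.732857
x_2 = g(1.732857) = 1.732051
x_3 = g(1.732051) = 1.732051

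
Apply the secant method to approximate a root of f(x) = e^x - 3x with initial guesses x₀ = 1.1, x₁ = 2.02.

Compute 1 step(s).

f(x) = e^x - 3x
x₀ = 1.1, x₁ = 2.02

Secant formula: x_{n+1} = x_n - f(x_n)(x_n - x_{n-1})/(f(x_n) - f(x_{n-1}))

Iteration 1:
  f(1.100000) = -0.295834
  f(2.020000) = 1.478325
  x_2 = 2.020000 - 1.478325×(2.020000 - 1.100000)/(1.478325 - (-0.295834))
       = 1.253406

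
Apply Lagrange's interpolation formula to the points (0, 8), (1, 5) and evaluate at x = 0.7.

Lagrange interpolation formula:
P(x) = Σ yᵢ × Lᵢ(x)
where Lᵢ(x) = Π_{j≠i} (x - xⱼ)/(xᵢ - xⱼ)

L_0(0.7) = (0.7 - 1)/(0 - 1) = 0.300000
L_1(0.7) = (0.7 - 0)/(1 - 0) = 0.700000

P(0.7) = 8×L_0(0.7) + 5×L_1(0.7)
P(0.7) = 5.900000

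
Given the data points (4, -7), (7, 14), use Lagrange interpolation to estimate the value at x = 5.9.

Lagrange interpolation formula:
P(x) = Σ yᵢ × Lᵢ(x)
where Lᵢ(x) = Π_{j≠i} (x - xⱼ)/(xᵢ - xⱼ)

L_0(5.9) = (5.9 - 7)/(4 - 7) = 0.366667
L_1(5.9) = (5.9 - 4)/(7 - 4) = 0.633333

P(5.9) = (-7)×L_0(5.9) + 14×L_1(5.9)
P(5.9) = 6.300000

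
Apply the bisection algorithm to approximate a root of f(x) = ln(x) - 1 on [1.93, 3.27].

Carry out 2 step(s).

f(x) = ln(x) - 1
Initial interval: [1.93, 3.27]

Iteration 1:
  c_1 = (1.930000 + 3.270000)/2 = 2.600000
  f(c_1) = f(2.600000) = -0.044489
  f(a) × f(c) ≥ 0, new interval: [2.600000, 3.270000]
Iteration 2:
  c_2 = (2.600000 + 3.270000)/2 = 2.935000
  f(c_2) = f(2.935000) = 0.076707
  f(a) × f(c) < 0, new interval: [2.600000, 2.935000]

After 2 iteration(s), the approximation is c_2 = 2.935000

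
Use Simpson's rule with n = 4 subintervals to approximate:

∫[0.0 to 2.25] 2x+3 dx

f(x) = 2x+3
a = 0.0, b = 2.25, n = 4
h = (b - a)/n = 0.562500

Simpson's rule: (h/3)[f(x₀) + 4f(x₁) + 2f(x₂) + ... + f(xₙ)]

x_0 = 0.0000, f(x_0) = 3.000000, coefficient = 1
x_1 = 0.5625, f(x_1) = 4.125000, coefficient = 4
x_2 = 1.1250, f(x_2) = 5.250000, coefficient = 2
x_3 = 1.6875, f(x_3) = 6.375000, coefficient = 4
x_4 = 2.2500, f(x_4) = 7.500000, coefficient = 1

I ≈ (0.562500/3) × 63.000000 = 11.812500
Exact value: 11.812500
Error: 0.000000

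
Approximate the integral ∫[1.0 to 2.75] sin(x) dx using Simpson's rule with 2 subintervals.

f(x) = sin(x)
a = 1.0, b = 2.75, n = 2
h = (b - a)/n = 0.875000

Simpson's rule: (h/3)[f(x₀) + 4f(x₁) + 2f(x₂) + ... + f(xₙ)]

x_0 = 1.0000, f(x_0) = 0.841471, coefficient = 1
x_1 = 1.8750, f(x_1) = 0.954086, coefficient = 4
x_2 = 2.7500, f(x_2) = 0.381661, coefficient = 1

I ≈ (0.875000/3) × 5.039475 = 1.469847
Exact value: 1.464605
Error: 0.005242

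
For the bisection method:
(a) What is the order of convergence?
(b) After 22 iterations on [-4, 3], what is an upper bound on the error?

(a) Bisection has linear (order 1) convergence; the error is halved each step.

(b) Error bound = (b-a)/2^n = (3 - (-4))/2^{22}
    = 7/2^{22}

(a) 1 (linear); (b) error ≤ 1.67e-06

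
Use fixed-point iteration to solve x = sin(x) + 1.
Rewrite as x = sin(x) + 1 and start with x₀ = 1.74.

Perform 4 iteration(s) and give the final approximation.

Equation: x = sin(x) + 1
Fixed-point form: x = sin(x) + 1
x₀ = 1.74

x_1 = g(1.740000) = 1.985719
x_2 = g(1.985719) = 1.915147
x_3 = g(1.915147) = 1.941295
x_4 = g(1.941295) = 1.932147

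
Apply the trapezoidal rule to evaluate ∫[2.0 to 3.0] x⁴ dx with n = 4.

f(x) = x⁴
a = 2.0, b = 3.0, n = 4
h = (b - a)/n = 0.250000

Trapezoidal rule: (h/2)[f(x₀) + 2f(x₁) + 2f(x₂) + ... + f(xₙ)]

x_0 = 2.0000, f(x_0) = 16.000000, coefficient = 1
x_1 = 2.2500, f(x_1) = 25.628906, coefficient = 2
x_2 = 2.5000, f(x_2) = 39.062500, coefficient = 2
x_3 = 2.7500, f(x_3) = 57.191406, coefficient = 2
x_4 = 3.0000, f(x_4) = 81.000000, coefficient = 1

I ≈ (0.250000/2) × 340.765625 = 42.595703
Exact value: 42.200000
Error: 0.395703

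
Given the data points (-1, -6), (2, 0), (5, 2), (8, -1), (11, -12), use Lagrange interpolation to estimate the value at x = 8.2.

Lagrange interpolation formula:
P(x) = Σ yᵢ × Lᵢ(x)
where Lᵢ(x) = Π_{j≠i} (x - xⱼ)/(xᵢ - xⱼ)

L_0(8.2) = (8.2 - 2)/(-1 - 2) × (8.2 - 5)/(-1 - 5) × (8.2 - 8)/(-1 - 8) × (8.2 - 11)/(-1 - 11) = -0.005715
L_1(8.2) = (8.2 - (-1))/(2 - (-1)) × (8.2 - 5)/(2 - 5) × (8.2 - 8)/(2 - 8) × (8.2 - 11)/(2 - 11) = 0.033923
L_2(8.2) = (8.2 - (-1))/(5 - (-1)) × (8.2 - 2)/(5 - 2) × (8.2 - 8)/(5 - 8) × (8.2 - 11)/(5 - 11) = -0.098588
L_3(8.2) = (8.2 - (-1))/(8 - (-1)) × (8.2 - 2)/(8 - 2) × (8.2 - 5)/(8 - 5) × (8.2 - 11)/(8 - 11) = 1.051602
L_4(8.2) = (8.2 - (-1))/(11 - (-1)) × (8.2 - 2)/(11 - 2) × (8.2 - 5)/(11 - 5) × (8.2 - 8)/(11 - 8) = 0.018779

P(8.2) = (-6)×L_0(8.2) + 0×L_1(8.2) + 2×L_2(8.2) + (-1)×L_3(8.2) + (-12)×L_4(8.2)
P(8.2) = -1.439829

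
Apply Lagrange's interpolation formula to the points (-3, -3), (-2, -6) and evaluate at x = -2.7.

Lagrange interpolation formula:
P(x) = Σ yᵢ × Lᵢ(x)
where Lᵢ(x) = Π_{j≠i} (x - xⱼ)/(xᵢ - xⱼ)

L_0(-2.7) = (-2.7 - (-2))/(-3 - (-2)) = 0.700000
L_1(-2.7) = (-2.7 - (-3))/(-2 - (-3)) = 0.300000

P(-2.7) = (-3)×L_0(-2.7) + (-6)×L_1(-2.7)
P(-2.7) = -3.900000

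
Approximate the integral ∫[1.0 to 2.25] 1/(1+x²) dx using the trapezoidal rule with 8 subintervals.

f(x) = 1/(1+x²)
a = 1.0, b = 2.25, n = 8
h = (b - a)/n = 0.156250

Trapezoidal rule: (h/2)[f(x₀) + 2f(x₁) + 2f(x₂) + ... + f(xₙ)]

x_0 = 1.0000, f(x_0) = 0.500000, coefficient = 1
x_1 = 1.1562, f(x_1) = 0.427915, coefficient = 2
x_2 = 1.3125, f(x_2) = 0.367288, coefficient = 2
x_3 = 1.4688, f(x_3) = 0.316734, coefficient = 2
x_4 = 1.6250, f(x_4) = 0.274678, coefficient = 2
x_5 = 1.7812, f(x_5) = 0.239644, coefficient = 2
x_6 = 1.9375, f(x_6) = 0.210353, coefficient = 2
x_7 = 2.0938, f(x_7) = 0.185743, coefficient = 2
x_8 = 2.2500, f(x_8) = 0.164948, coefficient = 1

I ≈ (0.156250/2) × 4.709659 = 0.367942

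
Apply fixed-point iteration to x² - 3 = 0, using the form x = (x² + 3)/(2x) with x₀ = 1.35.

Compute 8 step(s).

Equation: x² - 3 = 0
Fixed-point form: x = (x² + 3)/(2x)
x₀ = 1.35

x_1 = g(1.350000) = 1.786111
x_2 = g(1.786111) = 1.732869
x_3 = g(1.732869) = 1.732051
x_4 = g(1.732051) = 1.732051
x_5 = g(1.732051) = 1.732051
x_6 = g(1.732051) = 1.732051
x_7 = g(1.732051) = 1.732051
x_8 = g(1.732051) = 1.732051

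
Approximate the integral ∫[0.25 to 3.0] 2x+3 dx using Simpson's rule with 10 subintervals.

f(x) = 2x+3
a = 0.25, b = 3.0, n = 10
h = (b - a)/n = 0.275000

Simpson's rule: (h/3)[f(x₀) + 4f(x₁) + 2f(x₂) + ... + f(xₙ)]

x_0 = 0.2500, f(x_0) = 3.500000, coefficient = 1
x_1 = 0.5250, f(x_1) = 4.050000, coefficient = 4
x_2 = 0.8000, f(x_2) = 4.600000, coefficient = 2
x_3 = 1.0750, f(x_3) = 5.150000, coefficient = 4
x_4 = 1.3500, f(x_4) = 5.700000, coefficient = 2
x_5 = 1.6250, f(x_5) = 6.250000, coefficient = 4
x_6 = 1.9000, f(x_6) = 6.800000, coefficient = 2
x_7 = 2.1750, f(x_7) = 7.350000, coefficient = 4
x_8 = 2.4500, f(x_8) = 7.900000, coefficient = 2
x_9 = 2.7250, f(x_9) = 8.450000, coefficient = 4
x_10 = 3.0000, f(x_10) = 9.000000, coefficient = 1

I ≈ (0.275000/3) × 187.500000 = 17.187500
Exact value: 17.187500
Error: 0.000000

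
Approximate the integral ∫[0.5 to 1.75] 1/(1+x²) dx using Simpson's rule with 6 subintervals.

f(x) = 1/(1+x²)
a = 0.5, b = 1.75, n = 6
h = (b - a)/n = 0.208333

Simpson's rule: (h/3)[f(x₀) + 4f(x₁) + 2f(x₂) + ... + f(xₙ)]

x_0 = 0.5000, f(x_0) = 0.800000, coefficient = 1
x_1 = 0.7083, f(x_1) = 0.665896, coefficient = 4
x_2 = 0.9167, f(x_2) = 0.543396, coefficient = 2
x_3 = 1.1250, f(x_3) = 0.441379, coefficient = 4
x_4 = 1.3333, f(x_4) = 0.360000, coefficient = 2
x_5 = 1.5417, f(x_5) = 0.296144, coefficient = 4
x_6 = 1.7500, f(x_6) = 0.246154, coefficient = 1

I ≈ (0.208333/3) × 8.466623 = 0.587960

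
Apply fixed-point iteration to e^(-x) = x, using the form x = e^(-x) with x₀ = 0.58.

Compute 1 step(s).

Equation: e^(-x) = x
Fixed-point form: x = e^(-x)
x₀ = 0.58

x_1 = g(0.580000) = 0.559898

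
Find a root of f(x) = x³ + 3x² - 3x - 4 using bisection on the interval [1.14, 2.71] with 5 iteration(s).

f(x) = x³ + 3x² - 3x - 4
Initial interval: [1.14, 2.71]

Iteration 1:
  c_1 = (1.140000 + 2.710000)/2 = 1.925000
  f(c_1) = f(1.925000) = 8.475203
  f(a) × f(c) < 0, new interval: [1.140000, 1.925000]
Iteration 2:
  c_2 = (1.140000 + 1.925000)/2 = 1.532500
  f(c_2) = f(1.532500) = 2.047331
  f(a) × f(c) < 0, new interval: [1.140000, 1.532500]
Iteration 3:
  c_3 = (1.140000 + 1.532500)/2 = 1.336250
  f(c_3) = f(1.336250) = -0.266098
  f(a) × f(c) ≥ 0, new interval: [1.336250, 1.532500]
Iteration 4:
  c_4 = (1.336250 + 1.532500)/2 = 1.434375
  f(c_4) = f(1.434375) = 0.820298
  f(a) × f(c) < 0, new interval: [1.336250, 1.434375]
Iteration 5:
  c_5 = (1.336250 + 1.434375)/2 = 1.385312
  f(c_5) = f(1.385312) = 0.259875
  f(a) × f(c) < 0, new interval: [1.336250, 1.385312]

After 5 iteration(s), the approximation is c_5 = 1.385312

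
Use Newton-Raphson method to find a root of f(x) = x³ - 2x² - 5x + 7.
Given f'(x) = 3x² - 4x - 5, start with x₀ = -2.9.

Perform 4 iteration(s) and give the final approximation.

f(x) = x³ - 2x² - 5x + 7
f'(x) = 3x² - 4x - 5
x₀ = -2.9

Newton-Raphson formula: x_{n+1} = x_n - f(x_n)/f'(x_n)

Iteration 1:
  f(-2.900000) = -19.709000
  f'(-2.900000) = 31.830000
  x_1 = -2.900000 - (-19.709000)/31.830000 = -2.280804
Iteration 2:
  f(-2.280804) = -3.865014
  f'(-2.280804) = 19.729421
  x_2 = -2.280804 - (-3.865014)/19.729421 = -2.084903
Iteration 3:
  f(-2.084903) = -0.331829
  f'(-2.084903) = 16.380077
  x_3 = -2.084903 - (-0.331829)/16.380077 = -2.064645
Iteration 4:
  f(-2.064645) = -0.003379
  f'(-2.064645) = 16.046859
  x_4 = -2.064645 - (-0.003379)/16.046859 = -2.064435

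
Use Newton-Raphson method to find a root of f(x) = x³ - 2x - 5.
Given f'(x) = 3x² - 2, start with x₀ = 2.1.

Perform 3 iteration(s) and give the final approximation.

f(x) = x³ - 2x - 5
f'(x) = 3x² - 2
x₀ = 2.1

Newton-Raphson formula: x_{n+1} = x_n - f(x_n)/f'(x_n)

Iteration 1:
  f(2.100000) = 0.061000
  f'(2.100000) = 11.230000
  x_1 = 2.100000 - 0.061000/11.230000 = 2.094568
Iteration 2:
  f(2.094568) = 0.000186
  f'(2.094568) = 11.161647
  x_2 = 2.094568 - 0.000186/11.161647 = 2.094551
Iteration 3:
  f(2.094551) = 0.000000
  f'(2.094551) = 11.161438
  x_3 = 2.094551 - 0.000000/11.161438 = 2.094551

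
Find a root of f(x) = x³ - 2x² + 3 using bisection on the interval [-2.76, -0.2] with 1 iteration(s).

f(x) = x³ - 2x² + 3
Initial interval: [-2.76, -0.2]

Iteration 1:
  c_1 = (-2.760000 + (-0.200000))/2 = -1.480000
  f(c_1) = f(-1.480000) = -4.622592
  f(a) × f(c) ≥ 0, new interval: [-1.480000, -0.200000]

After 1 iteration(s), the approximation is c_1 = -1.480000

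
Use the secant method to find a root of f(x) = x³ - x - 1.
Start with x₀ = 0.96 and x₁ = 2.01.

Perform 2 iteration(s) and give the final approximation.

f(x) = x³ - x - 1
x₀ = 0.96, x₁ = 2.01

Secant formula: x_{n+1} = x_n - f(x_n)(x_n - x_{n-1})/(f(x_n) - f(x_{n-1}))

Iteration 1:
  f(0.960000) = -1.075264
  f(2.010000) = 5.110601
  x_2 = 2.010000 - 5.110601×(2.010000 - 0.960000)/(5.110601 - (-1.075264))
       = 1.142517
Iteration 2:
  f(2.010000) = 5.110601
  f(1.142517) = -0.651137
  x_3 = 1.142517 - (-0.651137)×(1.142517 - 2.010000)/(-0.651137 - 5.110601)
       = 1.240552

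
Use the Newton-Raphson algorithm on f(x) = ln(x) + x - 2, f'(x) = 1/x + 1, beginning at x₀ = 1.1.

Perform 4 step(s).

f(x) = ln(x) + x - 2
f'(x) = 1/x + 1
x₀ = 1.1

Newton-Raphson formula: x_{n+1} = x_n - f(x_n)/f'(x_n)

Iteration 1:
  f(1.100000) = -0.804690
  f'(1.100000) = 1.909091
  x_1 = 1.100000 - (-0.804690)/1.909091 = 1.521504
Iteration 2:
  f(1.521504) = -0.058796
  f'(1.521504) = 1.657244
  x_2 = 1.521504 - (-0.058796)/1.657244 = 1.556983
Iteration 3:
  f(1.556983) = -0.000268
  f'(1.556983) = 1.642268
  x_3 = 1.556983 - (-0.000268)/1.642268 = 1.557146
Iteration 4:
  f(1.557146) = 0.000000
  f'(1.557146) = 1.642201
  x_4 = 1.557146 - 0.000000/1.642201 = 1.557146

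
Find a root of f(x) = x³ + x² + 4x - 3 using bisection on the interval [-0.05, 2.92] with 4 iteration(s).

f(x) = x³ + x² + 4x - 3
Initial interval: [-0.05, 2.92]

Iteration 1:
  c_1 = (-0.050000 + 2.920000)/2 = 1.435000
  f(c_1) = f(1.435000) = 7.754213
  f(a) × f(c) < 0, new interval: [-0.050000, 1.435000]
Iteration 2:
  c_2 = (-0.050000 + 1.435000)/2 = 0.692500
  f(c_2) = f(0.692500) = 0.581649
  f(a) × f(c) < 0, new interval: [-0.050000, 0.692500]
Iteration 3:
  c_3 = (-0.050000 + 0.692500)/2 = 0.321250
  f(c_3) = f(0.321250) = -1.578645
  f(a) × f(c) ≥ 0, new interval: [0.321250, 0.692500]
Iteration 4:
  c_4 = (0.321250 + 0.692500)/2 = 0.506875
  f(c_4) = f(0.506875) = -0.585350
  f(a) × f(c) ≥ 0, new interval: [0.506875, 0.692500]

After 4 iteration(s), the approximation is c_4 = 0.506875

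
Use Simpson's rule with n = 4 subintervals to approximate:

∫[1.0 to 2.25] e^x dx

f(x) = e^x
a = 1.0, b = 2.25, n = 4
h = (b - a)/n = 0.312500

Simpson's rule: (h/3)[f(x₀) + 4f(x₁) + 2f(x₂) + ... + f(xₙ)]

x_0 = 1.0000, f(x_0) = 2.718282, coefficient = 1
x_1 = 1.3125, f(x_1) = 3.715451, coefficient = 4
x_2 = 1.6250, f(x_2) = 5.078419, coefficient = 2
x_3 = 1.9375, f(x_3) = 6.941376, coefficient = 4
x_4 = 2.2500, f(x_4) = 9.487736, coefficient = 1

I ≈ (0.312500/3) × 64.990162 = 6.769809
Exact value: 6.769454
Error: 0.000355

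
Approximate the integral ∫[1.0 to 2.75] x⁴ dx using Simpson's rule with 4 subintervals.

f(x) = x⁴
a = 1.0, b = 2.75, n = 4
h = (b - a)/n = 0.437500

Simpson's rule: (h/3)[f(x₀) + 4f(x₁) + 2f(x₂) + ... + f(xₙ)]

x_0 = 1.0000, f(x_0) = 1.000000, coefficient = 1
x_1 = 1.4375, f(x_1) = 4.270035, coefficient = 4
x_2 = 1.8750, f(x_2) = 12.359619, coefficient = 2
x_3 = 2.3125, f(x_3) = 28.597427, coefficient = 4
x_4 = 2.7500, f(x_4) = 57.191406, coefficient = 1

I ≈ (0.437500/3) × 214.380493 = 31.263822
Exact value: 31.255273
Error: 0.008548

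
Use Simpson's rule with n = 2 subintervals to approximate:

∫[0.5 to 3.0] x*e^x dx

f(x) = x*e^x
a = 0.5, b = 3.0, n = 2
h = (b - a)/n = 1.250000

Simpson's rule: (h/3)[f(x₀) + 4f(x₁) + 2f(x₂) + ... + f(xₙ)]

x_0 = 0.5000, f(x_0) = 0.824361, coefficient = 1
x_1 = 1.7500, f(x_1) = 10.070555, coefficient = 4
x_2 = 3.0000, f(x_2) = 60.256611, coefficient = 1

I ≈ (1.250000/3) × 101.363190 = 42.234663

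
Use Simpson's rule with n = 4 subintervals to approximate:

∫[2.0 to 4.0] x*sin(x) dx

f(x) = x*sin(x)
a = 2.0, b = 4.0, n = 4
h = (b - a)/n = 0.500000

Simpson's rule: (h/3)[f(x₀) + 4f(x₁) + 2f(x₂) + ... + f(xₙ)]

x_0 = 2.0000, f(x_0) = 1.818595, coefficient = 1
x_1 = 2.5000, f(x_1) = 1.496180, coefficient = 4
x_2 = 3.0000, f(x_2) = 0.423360, coefficient = 2
x_3 = 3.5000, f(x_3) = -1.227741, coefficient = 4
x_4 = 4.0000, f(x_4) = -3.027210, coefficient = 1

I ≈ (0.500000/3) × 0.711861 = 0.118644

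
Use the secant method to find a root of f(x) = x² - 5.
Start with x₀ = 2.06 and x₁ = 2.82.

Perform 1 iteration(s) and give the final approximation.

f(x) = x² - 5
x₀ = 2.06, x₁ = 2.82

Secant formula: x_{n+1} = x_n - f(x_n)(x_n - x_{n-1})/(f(x_n) - f(x_{n-1}))

Iteration 1:
  f(2.060000) = -0.756400
  f(2.820000) = 2.952400
  x_2 = 2.820000 - 2.952400×(2.820000 - 2.060000)/(2.952400 - (-0.756400))
       = 2.215000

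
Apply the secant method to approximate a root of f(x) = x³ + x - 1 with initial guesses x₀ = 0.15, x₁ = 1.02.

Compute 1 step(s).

f(x) = x³ + x - 1
x₀ = 0.15, x₁ = 1.02

Secant formula: x_{n+1} = x_n - f(x_n)(x_n - x_{n-1})/(f(x_n) - f(x_{n-1}))

Iteration 1:
  f(0.150000) = -0.846625
  f(1.020000) = 1.081208
  x_2 = 1.020000 - 1.081208×(1.020000 - 0.150000)/(1.081208 - (-0.846625))
       = 0.532068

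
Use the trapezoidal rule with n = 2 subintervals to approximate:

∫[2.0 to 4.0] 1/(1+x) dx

f(x) = 1/(1+x)
a = 2.0, b = 4.0, n = 2
h = (b - a)/n = 1.000000

Trapezoidal rule: (h/2)[f(x₀) + 2f(x₁) + 2f(x₂) + ... + f(xₙ)]

x_0 = 2.0000, f(x_0) = 0.333333, coefficient = 1
x_1 = 3.0000, f(x_1) = 0.250000, coefficient = 2
x_2 = 4.0000, f(x_2) = 0.200000, coefficient = 1

I ≈ (1.000000/2) × 1.033333 = 0.516667
Exact value: 0.510826
Error: 0.005841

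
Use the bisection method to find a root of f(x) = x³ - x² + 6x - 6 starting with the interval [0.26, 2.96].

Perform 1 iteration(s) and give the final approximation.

f(x) = x³ - x² + 6x - 6
Initial interval: [0.26, 2.96]

Iteration 1:
  c_1 = (0.260000 + 2.960000)/2 = 1.610000
  f(c_1) = f(1.610000) = 5.241181
  f(a) × f(c) < 0, new interval: [0.260000, 1.610000]

After 1 iteration(s), the approximation is c_1 = 1.610000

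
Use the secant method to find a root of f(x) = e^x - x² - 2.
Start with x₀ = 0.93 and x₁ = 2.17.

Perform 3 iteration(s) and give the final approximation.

f(x) = e^x - x² - 2
x₀ = 0.93, x₁ = 2.17

Secant formula: x_{n+1} = x_n - f(x_n)(x_n - x_{n-1})/(f(x_n) - f(x_{n-1}))

Iteration 1:
  f(0.930000) = -0.330391
  f(2.170000) = 2.049384
  x_2 = 2.170000 - 2.049384×(2.170000 - 0.930000)/(2.049384 - (-0.330391))
       = 1.102153
Iteration 2:
  f(2.170000) = 2.049384
  f(1.102153) = -0.204101
  x_3 = 1.102153 - (-0.204101)×(1.102153 - 2.170000)/(-0.204101 - 2.049384)
       = 1.198869
Iteration 3:
  f(1.102153) = -0.204101
  f(1.198869) = -0.120923
  x_4 = 1.198869 - (-0.120923)×(1.198869 - 1.102153)/(-0.120923 - (-0.204101))
       = 1.339474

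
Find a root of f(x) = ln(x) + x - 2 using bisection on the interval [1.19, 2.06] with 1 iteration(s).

f(x) = ln(x) + x - 2
Initial interval: [1.19, 2.06]

Iteration 1:
  c_1 = (1.190000 + 2.060000)/2 = 1.625000
  f(c_1) = f(1.625000) = 0.110508
  f(a) × f(c) < 0, new interval: [1.190000, 1.625000]

After 1 iteration(s), the approximation is c_1 = 1.625000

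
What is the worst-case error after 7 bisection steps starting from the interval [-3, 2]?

Bisection error bound: |error| ≤ (b-a)/2^n
|error| ≤ (2 - (-3))/2^7 = 5/2^7
|error| ≤ 0.0390625000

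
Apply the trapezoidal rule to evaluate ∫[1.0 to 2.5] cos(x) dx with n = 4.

f(x) = cos(x)
a = 1.0, b = 2.5, n = 4
h = (b - a)/n = 0.375000

Trapezoidal rule: (h/2)[f(x₀) + 2f(x₁) + 2f(x₂) + ... + f(xₙ)]

x_0 = 1.0000, f(x_0) = 0.540302, coefficient = 1
x_1 = 1.3750, f(x_1) = 0.194548, coefficient = 2
x_2 = 1.7500, f(x_2) = -0.178246, coefficient = 2
x_3 = 2.1250, f(x_3) = -0.526266, coefficient = 2
x_4 = 2.5000, f(x_4) = -0.801144, coefficient = 1

I ≈ (0.375000/2) × -1.280771 = -0.240145
Exact value: -0.242999
Error: 0.002854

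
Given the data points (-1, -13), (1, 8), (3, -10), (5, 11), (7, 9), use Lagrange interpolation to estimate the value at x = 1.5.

Lagrange interpolation formula:
P(x) = Σ yᵢ × Lᵢ(x)
where Lᵢ(x) = Π_{j≠i} (x - xⱼ)/(xᵢ - xⱼ)

L_0(1.5) = (1.5 - 1)/(-1 - 1) × (1.5 - 3)/(-1 - 3) × (1.5 - 5)/(-1 - 5) × (1.5 - 7)/(-1 - 7) = -0.037598
L_1(1.5) = (1.5 - (-1))/(1 - (-1)) × (1.5 - 3)/(1 - 3) × (1.5 - 5)/(1 - 5) × (1.5 - 7)/(1 - 7) = 0.751953
L_2(1.5) = (1.5 - (-1))/(3 - (-1)) × (1.5 - 1)/(3 - 1) × (1.5 - 5)/(3 - 5) × (1.5 - 7)/(3 - 7) = 0.375977
L_3(1.5) = (1.5 - (-1))/(5 - (-1)) × (1.5 - 1)/(5 - 1) × (1.5 - 3)/(5 - 3) × (1.5 - 7)/(5 - 7) = -0.107422
L_4(1.5) = (1.5 - (-1))/(7 - (-1)) × (1.5 - 1)/(7 - 1) × (1.5 - 3)/(7 - 3) × (1.5 - 5)/(7 - 5) = 0.017090

P(1.5) = (-13)×L_0(1.5) + 8×L_1(1.5) + (-10)×L_2(1.5) + 11×L_3(1.5) + 9×L_4(1.5)
P(1.5) = 1.716797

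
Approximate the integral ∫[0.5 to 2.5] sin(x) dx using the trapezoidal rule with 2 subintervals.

f(x) = sin(x)
a = 0.5, b = 2.5, n = 2
h = (b - a)/n = 1.000000

Trapezoidal rule: (h/2)[f(x₀) + 2f(x₁) + 2f(x₂) + ... + f(xₙ)]

x_0 = 0.5000, f(x_0) = 0.479426, coefficient = 1
x_1 = 1.5000, f(x_1) = 0.997495, coefficient = 2
x_2 = 2.5000, f(x_2) = 0.598472, coefficient = 1

I ≈ (1.000000/2) × 3.072888 = 1.536444
Exact value: 1.678726
Error: 0.142282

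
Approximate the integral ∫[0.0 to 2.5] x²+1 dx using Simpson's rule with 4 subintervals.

f(x) = x²+1
a = 0.0, b = 2.5, n = 4
h = (b - a)/n = 0.625000

Simpson's rule: (h/3)[f(x₀) + 4f(x₁) + 2f(x₂) + ... + f(xₙ)]

x_0 = 0.0000, f(x_0) = 1.000000, coefficient = 1
x_1 = 0.6250, f(x_1) = 1.390625, coefficient = 4
x_2 = 1.2500, f(x_2) = 2.562500, coefficient = 2
x_3 = 1.8750, f(x_3) = 4.515625, coefficient = 4
x_4 = 2.5000, f(x_4) = 7.250000, coefficient = 1

I ≈ (0.625000/3) × 37.000000 = 7.708333
Exact value: 7.708333
Error: 0.000000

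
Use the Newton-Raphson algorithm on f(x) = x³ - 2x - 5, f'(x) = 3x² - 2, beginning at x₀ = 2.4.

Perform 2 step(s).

f(x) = x³ - 2x - 5
f'(x) = 3x² - 2
x₀ = 2.4

Newton-Raphson formula: x_{n+1} = x_n - f(x_n)/f'(x_n)

Iteration 1:
  f(2.400000) = 4.024000
  f'(2.400000) = 15.280000
  x_1 = 2.400000 - 4.024000/15.280000 = 2.136649
Iteration 2:
  f(2.136649) = 0.481082
  f'(2.136649) = 11.695810
  x_2 = 2.136649 - 0.481082/11.695810 = 2.095516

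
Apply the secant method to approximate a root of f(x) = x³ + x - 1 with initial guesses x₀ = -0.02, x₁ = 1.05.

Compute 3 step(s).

f(x) = x³ + x - 1
x₀ = -0.02, x₁ = 1.05

Secant formula: x_{n+1} = x_n - f(x_n)(x_n - x_{n-1})/(f(x_n) - f(x_{n-1}))

Iteration 1:
  f(-0.020000) = -1.020008
  f(1.050000) = 1.207625
  x_2 = 1.050000 - 1.207625×(1.050000 - (-0.020000))/(1.207625 - (-1.020008))
       = 0.469941
Iteration 2:
  f(1.050000) = 1.207625
  f(0.469941) = -0.426275
  x_3 = 0.469941 - (-0.426275)×(0.469941 - 1.050000)/(-0.426275 - 1.207625)
       = 0.621275
Iteration 3:
  f(0.469941) = -0.426275
  f(0.621275) = -0.138924
  x_4 = 0.621275 - (-0.138924)×(0.621275 - 0.469941)/(-0.138924 - (-0.426275))
       = 0.694439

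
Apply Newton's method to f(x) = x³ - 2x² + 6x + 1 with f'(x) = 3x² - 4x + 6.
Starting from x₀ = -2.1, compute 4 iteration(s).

f(x) = x³ - 2x² + 6x + 1
f'(x) = 3x² - 4x + 6
x₀ = -2.1

Newton-Raphson formula: x_{n+1} = x_n - f(x_n)/f'(x_n)

Iteration 1:
  f(-2.100000) = -29.681000
  f'(-2.100000) = 27.630000
  x_1 = -2.100000 - (-29.681000)/27.630000 = -1.025769
Iteration 2:
  f(-1.025769) = -8.338336
  f'(-1.025769) = 13.259683
  x_2 = -1.025769 - (-8.338336)/13.259683 = -0.396920
Iteration 3:
  f(-0.396920) = -1.759146
  f'(-0.396920) = 8.060318
  x_3 = -0.396920 - (-1.759146)/8.060318 = -0.178673
Iteration 4:
  f(-0.178673) = -0.141587
  f'(-0.178673) = 6.810462
  x_4 = -0.178673 - (-0.141587)/6.810462 = -0.157883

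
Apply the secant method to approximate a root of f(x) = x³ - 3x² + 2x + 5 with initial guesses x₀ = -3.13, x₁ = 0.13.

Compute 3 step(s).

f(x) = x³ - 3x² + 2x + 5
x₀ = -3.13, x₁ = 0.13

Secant formula: x_{n+1} = x_n - f(x_n)(x_n - x_{n-1})/(f(x_n) - f(x_{n-1}))

Iteration 1:
  f(-3.130000) = -61.314997
  f(0.130000) = 5.211497
  x_2 = 0.130000 - 5.211497×(0.130000 - (-3.130000))/(5.211497 - (-61.314997))
       = -0.125379
Iteration 2:
  f(0.130000) = 5.211497
  f(-0.125379) = 4.700111
  x_3 = -0.125379 - 4.700111×(-0.125379 - 0.130000)/(4.700111 - 5.211497)
       = -2.472550
Iteration 3:
  f(-0.125379) = 4.700111
  f(-2.472550) = -33.401547
  x_4 = -2.472550 - (-33.401547)×(-2.472550 - (-0.125379))/(-33.401547 - 4.700111)
       = -0.414919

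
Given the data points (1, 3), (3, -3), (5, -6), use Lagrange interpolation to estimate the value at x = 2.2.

Lagrange interpolation formula:
P(x) = Σ yᵢ × Lᵢ(x)
where Lᵢ(x) = Π_{j≠i} (x - xⱼ)/(xᵢ - xⱼ)

L_0(2.2) = (2.2 - 3)/(1 - 3) × (2.2 - 5)/(1 - 5) = 0.280000
L_1(2.2) = (2.2 - 1)/(3 - 1) × (2.2 - 5)/(3 - 5) = 0.840000
L_2(2.2) = (2.2 - 1)/(5 - 1) × (2.2 - 3)/(5 - 3) = -0.120000

P(2.2) = 3×L_0(2.2) + (-3)×L_1(2.2) + (-6)×L_2(2.2)
P(2.2) = -0.960000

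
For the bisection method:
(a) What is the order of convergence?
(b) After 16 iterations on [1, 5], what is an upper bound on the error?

(a) Bisection has linear (order 1) convergence; the error is halved each step.

(b) Error bound = (b-a)/2^n = (5 - 1)/2^{16}
    = 4/2^{16}

(a) 1 (linear); (b) error ≤ 6.10e-05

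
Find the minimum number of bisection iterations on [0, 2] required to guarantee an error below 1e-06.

We need (b-a)/2^n ≤ 1e-06
(2 - 0)/2^n ≤ 1e-06
2/2^n ≤ 1e-06
2^n ≥ 2000000
n ≥ log₂(2000000) = 20.93
n ≥ 21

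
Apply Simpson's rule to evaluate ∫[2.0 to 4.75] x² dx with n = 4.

f(x) = x²
a = 2.0, b = 4.75, n = 4
h = (b - a)/n = 0.687500

Simpson's rule: (h/3)[f(x₀) + 4f(x₁) + 2f(x₂) + ... + f(xₙ)]

x_0 = 2.0000, f(x_0) = 4.000000, coefficient = 1
x_1 = 2.6875, f(x_1) = 7.222656, coefficient = 4
x_2 = 3.3750, f(x_2) = 11.390625, coefficient = 2
x_3 = 4.0625, f(x_3) = 16.503906, coefficient = 4
x_4 = 4.7500, f(x_4) = 22.562500, coefficient = 1

I ≈ (0.687500/3) × 144.250000 = 33.057292
Exact value: 33.057292
Error: 0.000000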